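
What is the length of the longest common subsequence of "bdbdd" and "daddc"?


LCS of "bdbdd" and "daddc"
DP table:
           d    a    d    d    c
      0    0    0    0    0    0
  b   0    0    0    0    0    0
  d   0    1    1    1    1    1
  b   0    1    1    1    1    1
  d   0    1    1    2    2    2
  d   0    1    1    2    3    3
LCS length = dp[5][5] = 3

3


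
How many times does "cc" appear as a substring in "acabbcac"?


Searching for "cc" in "acabbcac"
Scanning each position:
  Position 0: "ac" => no
  Position 1: "ca" => no
  Position 2: "ab" => no
  Position 3: "bb" => no
  Position 4: "bc" => no
  Position 5: "ca" => no
  Position 6: "ac" => no
Total occurrences: 0

0


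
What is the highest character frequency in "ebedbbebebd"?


Input: ebedbbebebd
Character counts:
  'b': 5
  'd': 2
  'e': 4
Maximum frequency: 5

5


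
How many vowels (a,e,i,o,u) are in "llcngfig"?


Input: llcngfig
Checking each character:
  'l' at position 0: consonant
  'l' at position 1: consonant
  'c' at position 2: consonant
  'n' at position 3: consonant
  'g' at position 4: consonant
  'f' at position 5: consonant
  'i' at position 6: vowel (running total: 1)
  'g' at position 7: consonant
Total vowels: 1

1


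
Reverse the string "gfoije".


Input: gfoije
Reading characters right to left:
  Position 5: 'e'
  Position 4: 'j'
  Position 3: 'i'
  Position 2: 'o'
  Position 1: 'f'
  Position 0: 'g'
Reversed: ejiofg

ejiofg


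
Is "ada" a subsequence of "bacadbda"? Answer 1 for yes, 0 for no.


Check if "ada" is a subsequence of "bacadbda"
Greedy scan:
  Position 0 ('b'): no match needed
  Position 1 ('a'): matches sub[0] = 'a'
  Position 2 ('c'): no match needed
  Position 3 ('a'): no match needed
  Position 4 ('d'): matches sub[1] = 'd'
  Position 5 ('b'): no match needed
  Position 6 ('d'): no match needed
  Position 7 ('a'): matches sub[2] = 'a'
All 3 characters matched => is a subsequence

1


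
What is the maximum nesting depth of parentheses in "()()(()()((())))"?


Input: "()()(()()((())))"
Tracking depth:
  Position 0 '(': depth becomes 1
  Position 1 ')': depth becomes 0
  Position 2 '(': depth becomes 1
  Position 3 ')': depth becomes 0
  Position 4 '(': depth becomes 1
  Position 5 '(': depth becomes 2
  Position 6 ')': depth becomes 1
  Position 7 '(': depth becomes 2
  Position 8 ')': depth becomes 1
  Position 9 '(': depth becomes 2
  Position 10 '(': depth becomes 3
  Position 11 '(': depth becomes 4
  Position 12 ')': depth becomes 3
  Position 13 ')': depth becomes 2
  Position 14 ')': depth becomes 1
  Position 15 ')': depth becomes 0
Maximum depth reached: 4

4


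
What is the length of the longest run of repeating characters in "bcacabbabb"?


Input: "bcacabbabb"
Scanning for longest run:
  Position 1 ('c'): new char, reset run to 1
  Position 2 ('a'): new char, reset run to 1
  Position 3 ('c'): new char, reset run to 1
  Position 4 ('a'): new char, reset run to 1
  Position 5 ('b'): new char, reset run to 1
  Position 6 ('b'): continues run of 'b', length=2
  Position 7 ('a'): new char, reset run to 1
  Position 8 ('b'): new char, reset run to 1
  Position 9 ('b'): continues run of 'b', length=2
Longest run: 'b' with length 2

2


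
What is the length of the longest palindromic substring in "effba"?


Input: "effba"
Checking substrings for palindromes:
  [1:3] "ff" (len 2) => palindrome
Longest palindromic substring: "ff" with length 2

2


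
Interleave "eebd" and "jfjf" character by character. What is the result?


Interleaving "eebd" and "jfjf":
  Position 0: 'e' from first, 'j' from second => "ej"
  Position 1: 'e' from first, 'f' from second => "ef"
  Position 2: 'b' from first, 'j' from second => "bj"
  Position 3: 'd' from first, 'f' from second => "df"
Result: ejefbjdf

ejefbjdf


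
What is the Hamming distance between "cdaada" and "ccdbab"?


Comparing "cdaada" and "ccdbab" position by position:
  Position 0: 'c' vs 'c' => same
  Position 1: 'd' vs 'c' => differ
  Position 2: 'a' vs 'd' => differ
  Position 3: 'a' vs 'b' => differ
  Position 4: 'd' vs 'a' => differ
  Position 5: 'a' vs 'b' => differ
Total differences (Hamming distance): 5

5


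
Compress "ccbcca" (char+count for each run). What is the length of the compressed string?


Input: ccbcca
Runs:
  'c' x 2 => "c2"
  'b' x 1 => "b1"
  'c' x 2 => "c2"
  'a' x 1 => "a1"
Compressed: "c2b1c2a1"
Compressed length: 8

8


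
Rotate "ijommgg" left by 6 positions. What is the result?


Input: "ijommgg", rotate left by 6
First 6 characters: "ijommg"
Remaining characters: "g"
Concatenate remaining + first: "g" + "ijommg" = "gijommg"

gijommg


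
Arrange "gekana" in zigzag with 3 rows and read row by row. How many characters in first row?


Zigzag "gekana" into 3 rows:
Placing characters:
  'g' => row 0
  'e' => row 1
  'k' => row 2
  'a' => row 1
  'n' => row 0
  'a' => row 1
Rows:
  Row 0: "gn"
  Row 1: "eaa"
  Row 2: "k"
First row length: 2

2


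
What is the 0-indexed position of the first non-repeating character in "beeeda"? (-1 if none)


Input: beeeda
Character frequencies:
  'a': 1
  'b': 1
  'd': 1
  'e': 3
Scanning left to right for freq == 1:
  Position 0 ('b'): unique! => answer = 0

0


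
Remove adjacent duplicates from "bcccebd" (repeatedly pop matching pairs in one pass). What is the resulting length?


Input: bcccebd
Stack-based adjacent duplicate removal:
  Read 'b': push. Stack: b
  Read 'c': push. Stack: bc
  Read 'c': matches stack top 'c' => pop. Stack: b
  Read 'c': push. Stack: bc
  Read 'e': push. Stack: bce
  Read 'b': push. Stack: bceb
  Read 'd': push. Stack: bcebd
Final stack: "bcebd" (length 5)

5


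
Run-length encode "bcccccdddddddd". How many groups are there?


Input: bcccccdddddddd
Scanning for consecutive runs:
  Group 1: 'b' x 1 (positions 0-0)
  Group 2: 'c' x 5 (positions 1-5)
  Group 3: 'd' x 8 (positions 6-13)
Total groups: 3

3


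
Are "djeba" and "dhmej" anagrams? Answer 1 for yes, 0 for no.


Strings: "djeba", "dhmej"
Sorted first:  abdej
Sorted second: dehjm
Differ at position 0: 'a' vs 'd' => not anagrams

0


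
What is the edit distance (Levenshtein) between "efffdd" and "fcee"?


Computing edit distance: "efffdd" -> "fcee"
DP table:
           f    c    e    e
      0    1    2    3    4
  e   1    1    2    2    3
  f   2    1    2    3    3
  f   3    2    2    3    4
  f   4    3    3    3    4
  d   5    4    4    4    4
  d   6    5    5    5    5
Edit distance = dp[6][4] = 5

5


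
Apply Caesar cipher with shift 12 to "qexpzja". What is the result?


Caesar cipher: shift "qexpzja" by 12
  'q' (pos 16) + 12 = pos 2 = 'c'
  'e' (pos 4) + 12 = pos 16 = 'q'
  'x' (pos 23) + 12 = pos 9 = 'j'
  'p' (pos 15) + 12 = pos 1 = 'b'
  'z' (pos 25) + 12 = pos 11 = 'l'
  'j' (pos 9) + 12 = pos 21 = 'v'
  'a' (pos 0) + 12 = pos 12 = 'm'
Result: cqjblvm

cqjblvm


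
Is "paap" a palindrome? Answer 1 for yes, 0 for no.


Input: paap
Reversed: paap
  Compare pos 0 ('p') with pos 3 ('p'): match
  Compare pos 1 ('a') with pos 2 ('a'): match
Result: palindrome

1


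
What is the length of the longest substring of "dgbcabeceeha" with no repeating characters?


Input: "dgbcabeceeha"
Sliding window (track last position of each char):
  Position 0 ('d'): window [0,0] length 1 -- new best
  Position 1 ('g'): window [0,1] length 2 -- new best
  Position 2 ('b'): window [0,2] length 3 -- new best
  Position 3 ('c'): window [0,3] length 4 -- new best
  Position 4 ('a'): window [0,4] length 5 -- new best
  Position 5 ('b'): repeat (last at 2), move window start to 3
  Position 5 ('b'): window [3,5] length 3
  Position 6 ('e'): window [3,6] length 4
  Position 7 ('c'): repeat (last at 3), move window start to 4
  Position 7 ('c'): window [4,7] length 4
  Position 8 ('e'): repeat (last at 6), move window start to 7
  Position 8 ('e'): window [7,8] length 2
  Position 9 ('e'): repeat (last at 8), move window start to 9
  Position 9 ('e'): window [9,9] length 1
  Position 10 ('h'): window [9,10] length 2
  Position 11 ('a'): window [9,11] length 3
Longest substring with no repeats: "dgbca" with length 5

5


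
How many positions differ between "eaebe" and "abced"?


Comparing "eaebe" and "abced" position by position:
  Position 0: 'e' vs 'a' => DIFFER
  Position 1: 'a' vs 'b' => DIFFER
  Position 2: 'e' vs 'c' => DIFFER
  Position 3: 'b' vs 'e' => DIFFER
  Position 4: 'e' vs 'd' => DIFFER
Positions that differ: 5

5


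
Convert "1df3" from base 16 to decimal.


Input: "1df3" in base 16
Positional expansion:
  Digit '1' (value 1) x 16^3 = 4096
  Digit 'd' (value 13) x 16^2 = 3328
  Digit 'f' (value 15) x 16^1 = 240
  Digit '3' (value 3) x 16^0 = 3
Sum = 7667

7667


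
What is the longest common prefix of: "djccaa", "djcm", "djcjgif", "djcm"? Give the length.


Words: djccaa, djcm, djcjgif, djcm
  Position 0: all 'd' => match
  Position 1: all 'j' => match
  Position 2: all 'c' => match
  Position 3: ('c', 'm', 'j', 'm') => mismatch, stop
LCP = "djc" (length 3)

3


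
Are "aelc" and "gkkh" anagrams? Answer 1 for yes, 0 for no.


Strings: "aelc", "gkkh"
Sorted first:  acel
Sorted second: ghkk
Differ at position 0: 'a' vs 'g' => not anagrams

0


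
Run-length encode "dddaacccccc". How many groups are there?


Input: dddaacccccc
Scanning for consecutive runs:
  Group 1: 'd' x 3 (positions 0-2)
  Group 2: 'a' x 2 (positions 3-4)
  Group 3: 'c' x 6 (positions 5-10)
Total groups: 3

3


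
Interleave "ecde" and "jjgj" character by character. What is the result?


Interleaving "ecde" and "jjgj":
  Position 0: 'e' from first, 'j' from second => "ej"
  Position 1: 'c' from first, 'j' from second => "cj"
  Position 2: 'd' from first, 'g' from second => "dg"
  Position 3: 'e' from first, 'j' from second => "ej"
Result: ejcjdgej

ejcjdgej


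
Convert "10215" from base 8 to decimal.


Input: "10215" in base 8
Positional expansion:
  Digit '1' (value 1) x 8^4 = 4096
  Digit '0' (value 0) x 8^3 = 0
  Digit '2' (value 2) x 8^2 = 128
  Digit '1' (value 1) x 8^1 = 8
  Digit '5' (value 5) x 8^0 = 5
Sum = 4237

4237


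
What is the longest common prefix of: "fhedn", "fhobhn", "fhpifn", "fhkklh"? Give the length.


Words: fhedn, fhobhn, fhpifn, fhkklh
  Position 0: all 'f' => match
  Position 1: all 'h' => match
  Position 2: ('e', 'o', 'p', 'k') => mismatch, stop
LCP = "fh" (length 2)

2


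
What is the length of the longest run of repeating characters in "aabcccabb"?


Input: "aabcccabb"
Scanning for longest run:
  Position 1 ('a'): continues run of 'a', length=2
  Position 2 ('b'): new char, reset run to 1
  Position 3 ('c'): new char, reset run to 1
  Position 4 ('c'): continues run of 'c', length=2
  Position 5 ('c'): continues run of 'c', length=3
  Position 6 ('a'): new char, reset run to 1
  Position 7 ('b'): new char, reset run to 1
  Position 8 ('b'): continues run of 'b', length=2
Longest run: 'c' with length 3

3


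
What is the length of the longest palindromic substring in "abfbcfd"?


Input: "abfbcfd"
Checking substrings for palindromes:
  [1:4] "bfb" (len 3) => palindrome
Longest palindromic substring: "bfb" with length 3

3


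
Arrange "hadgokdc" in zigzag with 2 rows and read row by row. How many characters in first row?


Zigzag "hadgokdc" into 2 rows:
Placing characters:
  'h' => row 0
  'a' => row 1
  'd' => row 0
  'g' => row 1
  'o' => row 0
  'k' => row 1
  'd' => row 0
  'c' => row 1
Rows:
  Row 0: "hdod"
  Row 1: "agkc"
First row length: 4

4


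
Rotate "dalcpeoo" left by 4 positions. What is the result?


Input: "dalcpeoo", rotate left by 4
First 4 characters: "dalc"
Remaining characters: "peoo"
Concatenate remaining + first: "peoo" + "dalc" = "peoodalc"

peoodalc


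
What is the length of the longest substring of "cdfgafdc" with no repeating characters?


Input: "cdfgafdc"
Sliding window (track last position of each char):
  Position 0 ('c'): window [0,0] length 1 -- new best
  Position 1 ('d'): window [0,1] length 2 -- new best
  Position 2 ('f'): window [0,2] length 3 -- new best
  Position 3 ('g'): window [0,3] length 4 -- new best
  Position 4 ('a'): window [0,4] length 5 -- new best
  Position 5 ('f'): repeat (last at 2), move window start to 3
  Position 5 ('f'): window [3,5] length 3
  Position 6 ('d'): window [3,6] length 4
  Position 7 ('c'): window [3,7] length 5
Longest substring with no repeats: "cdfga" with length 5

5


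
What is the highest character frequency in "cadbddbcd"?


Input: cadbddbcd
Character counts:
  'a': 1
  'b': 2
  'c': 2
  'd': 4
Maximum frequency: 4

4


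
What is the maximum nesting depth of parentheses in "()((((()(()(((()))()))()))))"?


Input: "()((((()(()(((()))()))()))))"
Tracking depth:
  Position 0 '(': depth becomes 1
  Position 1 ')': depth becomes 0
  Position 2 '(': depth becomes 1
  Position 3 '(': depth becomes 2
  Position 4 '(': depth becomes 3
  Position 5 '(': depth becomes 4
  Position 6 '(': depth becomes 5
  Position 7 ')': depth becomes 4
  Position 8 '(': depth becomes 5
  Position 9 '(': depth becomes 6
  Position 10 ')': depth becomes 5
  Position 11 '(': depth becomes 6
  Position 12 '(': depth becomes 7
  Position 13 '(': depth becomes 8
  Position 14 '(': depth becomes 9
  Position 15 ')': depth becomes 8
  Position 16 ')': depth becomes 7
  Position 17 ')': depth becomes 6
  Position 18 '(': depth becomes 7
  Position 19 ')': depth becomes 6
  Position 20 ')': depth becomes 5
  Position 21 ')': depth becomes 4
  Position 22 '(': depth becomes 5
  Position 23 ')': depth becomes 4
  Position 24 ')': depth becomes 3
  Position 25 ')': depth becomes 2
  Position 26 ')': depth becomes 1
  Position 27 ')': depth becomes 0
Maximum depth reached: 9

9


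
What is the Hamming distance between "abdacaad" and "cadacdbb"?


Comparing "abdacaad" and "cadacdbb" position by position:
  Position 0: 'a' vs 'c' => differ
  Position 1: 'b' vs 'a' => differ
  Position 2: 'd' vs 'd' => same
  Position 3: 'a' vs 'a' => same
  Position 4: 'c' vs 'c' => same
  Position 5: 'a' vs 'd' => differ
  Position 6: 'a' vs 'b' => differ
  Position 7: 'd' vs 'b' => differ
Total differences (Hamming distance): 5

5


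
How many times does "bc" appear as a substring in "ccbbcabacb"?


Searching for "bc" in "ccbbcabacb"
Scanning each position:
  Position 0: "cc" => no
  Position 1: "cb" => no
  Position 2: "bb" => no
  Position 3: "bc" => MATCH
  Position 4: "ca" => no
  Position 5: "ab" => no
  Position 6: "ba" => no
  Position 7: "ac" => no
  Position 8: "cb" => no
Total occurrences: 1

1


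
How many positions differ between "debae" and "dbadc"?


Comparing "debae" and "dbadc" position by position:
  Position 0: 'd' vs 'd' => same
  Position 1: 'e' vs 'b' => DIFFER
  Position 2: 'b' vs 'a' => DIFFER
  Position 3: 'a' vs 'd' => DIFFER
  Position 4: 'e' vs 'c' => DIFFER
Positions that differ: 4

4


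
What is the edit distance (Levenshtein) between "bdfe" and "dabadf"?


Computing edit distance: "bdfe" -> "dabadf"
DP table:
           d    a    b    a    d    f
      0    1    2    3    4    5    6
  b   1    1    2    2    3    4    5
  d   2    1    2    3    3    3    4
  f   3    2    2    3    4    4    3
  e   4    3    3    3    4    5    4
Edit distance = dp[4][6] = 4

4


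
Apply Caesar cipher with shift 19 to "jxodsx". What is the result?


Caesar cipher: shift "jxodsx" by 19
  'j' (pos 9) + 19 = pos 2 = 'c'
  'x' (pos 23) + 19 = pos 16 = 'q'
  'o' (pos 14) + 19 = pos 7 = 'h'
  'd' (pos 3) + 19 = pos 22 = 'w'
  's' (pos 18) + 19 = pos 11 = 'l'
  'x' (pos 23) + 19 = pos 16 = 'q'
Result: cqhwlq

cqhwlq


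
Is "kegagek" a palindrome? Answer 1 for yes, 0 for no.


Input: kegagek
Reversed: kegagek
  Compare pos 0 ('k') with pos 6 ('k'): match
  Compare pos 1 ('e') with pos 5 ('e'): match
  Compare pos 2 ('g') with pos 4 ('g'): match
Result: palindrome

1


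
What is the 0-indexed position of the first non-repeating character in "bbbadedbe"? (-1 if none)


Input: bbbadedbe
Character frequencies:
  'a': 1
  'b': 4
  'd': 2
  'e': 2
Scanning left to right for freq == 1:
  Position 0 ('b'): freq=4, skip
  Position 1 ('b'): freq=4, skip
  Position 2 ('b'): freq=4, skip
  Position 3 ('a'): unique! => answer = 3

3


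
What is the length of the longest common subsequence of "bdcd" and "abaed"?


LCS of "bdcd" and "abaed"
DP table:
           a    b    a    e    d
      0    0    0    0    0    0
  b   0    0    1    1    1    1
  d   0    0    1    1    1    2
  c   0    0    1    1    1    2
  d   0    0    1    1    1    2
LCS length = dp[4][5] = 2

2


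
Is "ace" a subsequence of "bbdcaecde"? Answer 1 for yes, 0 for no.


Check if "ace" is a subsequence of "bbdcaecde"
Greedy scan:
  Position 0 ('b'): no match needed
  Position 1 ('b'): no match needed
  Position 2 ('d'): no match needed
  Position 3 ('c'): no match needed
  Position 4 ('a'): matches sub[0] = 'a'
  Position 5 ('e'): no match needed
  Position 6 ('c'): matches sub[1] = 'c'
  Position 7 ('d'): no match needed
  Position 8 ('e'): matches sub[2] = 'e'
All 3 characters matched => is a subsequence

1


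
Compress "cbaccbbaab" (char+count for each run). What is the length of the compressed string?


Input: cbaccbbaab
Runs:
  'c' x 1 => "c1"
  'b' x 1 => "b1"
  'a' x 1 => "a1"
  'c' x 2 => "c2"
  'b' x 2 => "b2"
  'a' x 2 => "a2"
  'b' x 1 => "b1"
Compressed: "c1b1a1c2b2a2b1"
Compressed length: 14

14


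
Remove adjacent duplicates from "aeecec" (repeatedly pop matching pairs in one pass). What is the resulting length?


Input: aeecec
Stack-based adjacent duplicate removal:
  Read 'a': push. Stack: a
  Read 'e': push. Stack: ae
  Read 'e': matches stack top 'e' => pop. Stack: a
  Read 'c': push. Stack: ac
  Read 'e': push. Stack: ace
  Read 'c': push. Stack: acec
Final stack: "acec" (length 4)

4


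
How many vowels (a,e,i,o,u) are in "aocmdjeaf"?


Input: aocmdjeaf
Checking each character:
  'a' at position 0: vowel (running total: 1)
  'o' at position 1: vowel (running total: 2)
  'c' at position 2: consonant
  'm' at position 3: consonant
  'd' at position 4: consonant
  'j' at position 5: consonant
  'e' at position 6: vowel (running total: 3)
  'a' at position 7: vowel (running total: 4)
  'f' at position 8: consonant
Total vowels: 4

4


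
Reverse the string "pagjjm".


Input: pagjjm
Reading characters right to left:
  Position 5: 'm'
  Position 4: 'j'
  Position 3: 'j'
  Position 2: 'g'
  Position 1: 'a'
  Position 0: 'p'
Reversed: mjjgap

mjjgap


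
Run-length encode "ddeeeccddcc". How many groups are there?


Input: ddeeeccddcc
Scanning for consecutive runs:
  Group 1: 'd' x 2 (positions 0-1)
  Group 2: 'e' x 3 (positions 2-4)
  Group 3: 'c' x 2 (positions 5-6)
  Group 4: 'd' x 2 (positions 7-8)
  Group 5: 'c' x 2 (positions 9-10)
Total groups: 5

5


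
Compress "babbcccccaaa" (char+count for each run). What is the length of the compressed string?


Input: babbcccccaaa
Runs:
  'b' x 1 => "b1"
  'a' x 1 => "a1"
  'b' x 2 => "b2"
  'c' x 5 => "c5"
  'a' x 3 => "a3"
Compressed: "b1a1b2c5a3"
Compressed length: 10

10


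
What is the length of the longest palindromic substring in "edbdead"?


Input: "edbdead"
Checking substrings for palindromes:
  [0:5] "edbde" (len 5) => palindrome
  [1:4] "dbd" (len 3) => palindrome
Longest palindromic substring: "edbde" with length 5

5


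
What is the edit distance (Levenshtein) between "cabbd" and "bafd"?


Computing edit distance: "cabbd" -> "bafd"
DP table:
           b    a    f    d
      0    1    2    3    4
  c   1    1    2    3    4
  a   2    2    1    2    3
  b   3    2    2    2    3
  b   4    3    3    3    3
  d   5    4    4    4    3
Edit distance = dp[5][4] = 3

3


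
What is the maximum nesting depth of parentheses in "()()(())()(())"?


Input: "()()(())()(())"
Tracking depth:
  Position 0 '(': depth becomes 1
  Position 1 ')': depth becomes 0
  Position 2 '(': depth becomes 1
  Position 3 ')': depth becomes 0
  Position 4 '(': depth becomes 1
  Position 5 '(': depth becomes 2
  Position 6 ')': depth becomes 1
  Position 7 ')': depth becomes 0
  Position 8 '(': depth becomes 1
  Position 9 ')': depth becomes 0
  Position 10 '(': depth becomes 1
  Position 11 '(': depth becomes 2
  Position 12 ')': depth becomes 1
  Position 13 ')': depth becomes 0
Maximum depth reached: 2

2


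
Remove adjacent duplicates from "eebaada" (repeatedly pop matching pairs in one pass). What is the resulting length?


Input: eebaada
Stack-based adjacent duplicate removal:
  Read 'e': push. Stack: e
  Read 'e': matches stack top 'e' => pop. Stack: (empty)
  Read 'b': push. Stack: b
  Read 'a': push. Stack: ba
  Read 'a': matches stack top 'a' => pop. Stack: b
  Read 'd': push. Stack: bd
  Read 'a': push. Stack: bda
Final stack: "bda" (length 3)

3


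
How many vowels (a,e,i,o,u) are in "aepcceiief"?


Input: aepcceiief
Checking each character:
  'a' at position 0: vowel (running total: 1)
  'e' at position 1: vowel (running total: 2)
  'p' at position 2: consonant
  'c' at position 3: consonant
  'c' at position 4: consonant
  'e' at position 5: vowel (running total: 3)
  'i' at position 6: vowel (running total: 4)
  'i' at position 7: vowel (running total: 5)
  'e' at position 8: vowel (running total: 6)
  'f' at position 9: consonant
Total vowels: 6

6


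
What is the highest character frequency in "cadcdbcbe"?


Input: cadcdbcbe
Character counts:
  'a': 1
  'b': 2
  'c': 3
  'd': 2
  'e': 1
Maximum frequency: 3

3


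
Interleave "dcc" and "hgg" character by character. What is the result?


Interleaving "dcc" and "hgg":
  Position 0: 'd' from first, 'h' from second => "dh"
  Position 1: 'c' from first, 'g' from second => "cg"
  Position 2: 'c' from first, 'g' from second => "cg"
Result: dhcgcg

dhcgcg


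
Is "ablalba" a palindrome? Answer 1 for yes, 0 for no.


Input: ablalba
Reversed: ablalba
  Compare pos 0 ('a') with pos 6 ('a'): match
  Compare pos 1 ('b') with pos 5 ('b'): match
  Compare pos 2 ('l') with pos 4 ('l'): match
Result: palindrome

1


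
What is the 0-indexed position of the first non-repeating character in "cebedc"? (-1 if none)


Input: cebedc
Character frequencies:
  'b': 1
  'c': 2
  'd': 1
  'e': 2
Scanning left to right for freq == 1:
  Position 0 ('c'): freq=2, skip
  Position 1 ('e'): freq=2, skip
  Position 2 ('b'): unique! => answer = 2

2


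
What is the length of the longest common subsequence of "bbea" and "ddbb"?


LCS of "bbea" and "ddbb"
DP table:
           d    d    b    b
      0    0    0    0    0
  b   0    0    0    1    1
  b   0    0    0    1    2
  e   0    0    0    1    2
  a   0    0    0    1    2
LCS length = dp[4][4] = 2

2


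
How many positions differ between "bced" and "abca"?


Comparing "bced" and "abca" position by position:
  Position 0: 'b' vs 'a' => DIFFER
  Position 1: 'c' vs 'b' => DIFFER
  Position 2: 'e' vs 'c' => DIFFER
  Position 3: 'd' vs 'a' => DIFFER
Positions that differ: 4

4


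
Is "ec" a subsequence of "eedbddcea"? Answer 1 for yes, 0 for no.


Check if "ec" is a subsequence of "eedbddcea"
Greedy scan:
  Position 0 ('e'): matches sub[0] = 'e'
  Position 1 ('e'): no match needed
  Position 2 ('d'): no match needed
  Position 3 ('b'): no match needed
  Position 4 ('d'): no match needed
  Position 5 ('d'): no match needed
  Position 6 ('c'): matches sub[1] = 'c'
  Position 7 ('e'): no match needed
  Position 8 ('a'): no match needed
All 2 characters matched => is a subsequence

1


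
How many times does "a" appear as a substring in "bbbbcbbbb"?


Searching for "a" in "bbbbcbbbb"
Scanning each position:
  Position 0: "b" => no
  Position 1: "b" => no
  Position 2: "b" => no
  Position 3: "b" => no
  Position 4: "c" => no
  Position 5: "b" => no
  Position 6: "b" => no
  Position 7: "b" => no
  Position 8: "b" => no
Total occurrences: 0

0


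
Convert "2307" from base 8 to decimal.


Input: "2307" in base 8
Positional expansion:
  Digit '2' (value 2) x 8^3 = 1024
  Digit '3' (value 3) x 8^2 = 192
  Digit '0' (value 0) x 8^1 = 0
  Digit '7' (value 7) x 8^0 = 7
Sum = 1223

1223


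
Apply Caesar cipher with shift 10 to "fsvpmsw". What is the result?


Caesar cipher: shift "fsvpmsw" by 10
  'f' (pos 5) + 10 = pos 15 = 'p'
  's' (pos 18) + 10 = pos 2 = 'c'
  'v' (pos 21) + 10 = pos 5 = 'f'
  'p' (pos 15) + 10 = pos 25 = 'z'
  'm' (pos 12) + 10 = pos 22 = 'w'
  's' (pos 18) + 10 = pos 2 = 'c'
  'w' (pos 22) + 10 = pos 6 = 'g'
Result: pcfzwcg

pcfzwcg


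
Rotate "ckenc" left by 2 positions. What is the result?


Input: "ckenc", rotate left by 2
First 2 characters: "ck"
Remaining characters: "enc"
Concatenate remaining + first: "enc" + "ck" = "encck"

encck


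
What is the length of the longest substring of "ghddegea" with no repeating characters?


Input: "ghddegea"
Sliding window (track last position of each char):
  Position 0 ('g'): window [0,0] length 1 -- new best
  Position 1 ('h'): window [0,1] length 2 -- new best
  Position 2 ('d'): window [0,2] length 3 -- new best
  Position 3 ('d'): repeat (last at 2), move window start to 3
  Position 3 ('d'): window [3,3] length 1
  Position 4 ('e'): window [3,4] length 2
  Position 5 ('g'): window [3,5] length 3
  Position 6 ('e'): repeat (last at 4), move window start to 5
  Position 6 ('e'): window [5,6] length 2
  Position 7 ('a'): window [5,7] length 3
Longest substring with no repeats: "ghd" with length 3

3


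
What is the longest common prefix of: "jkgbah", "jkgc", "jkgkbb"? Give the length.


Words: jkgbah, jkgc, jkgkbb
  Position 0: all 'j' => match
  Position 1: all 'k' => match
  Position 2: all 'g' => match
  Position 3: ('b', 'c', 'k') => mismatch, stop
LCP = "jkg" (length 3)

3


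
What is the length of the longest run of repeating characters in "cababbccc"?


Input: "cababbccc"
Scanning for longest run:
  Position 1 ('a'): new char, reset run to 1
  Position 2 ('b'): new char, reset run to 1
  Position 3 ('a'): new char, reset run to 1
  Position 4 ('b'): new char, reset run to 1
  Position 5 ('b'): continues run of 'b', length=2
  Position 6 ('c'): new char, reset run to 1
  Position 7 ('c'): continues run of 'c', length=2
  Position 8 ('c'): continues run of 'c', length=3
Longest run: 'c' with length 3

3


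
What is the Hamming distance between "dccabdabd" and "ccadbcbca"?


Comparing "dccabdabd" and "ccadbcbca" position by position:
  Position 0: 'd' vs 'c' => differ
  Position 1: 'c' vs 'c' => same
  Position 2: 'c' vs 'a' => differ
  Position 3: 'a' vs 'd' => differ
  Position 4: 'b' vs 'b' => same
  Position 5: 'd' vs 'c' => differ
  Position 6: 'a' vs 'b' => differ
  Position 7: 'b' vs 'c' => differ
  Position 8: 'd' vs 'a' => differ
Total differences (Hamming distance): 7

7


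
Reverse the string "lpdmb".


Input: lpdmb
Reading characters right to left:
  Position 4: 'b'
  Position 3: 'm'
  Position 2: 'd'
  Position 1: 'p'
  Position 0: 'l'
Reversed: bmdpl

bmdpl


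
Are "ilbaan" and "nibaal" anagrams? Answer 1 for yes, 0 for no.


Strings: "ilbaan", "nibaal"
Sorted first:  aabiln
Sorted second: aabiln
Sorted forms match => anagrams

1


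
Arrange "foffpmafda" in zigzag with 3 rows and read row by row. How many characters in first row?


Zigzag "foffpmafda" into 3 rows:
Placing characters:
  'f' => row 0
  'o' => row 1
  'f' => row 2
  'f' => row 1
  'p' => row 0
  'm' => row 1
  'a' => row 2
  'f' => row 1
  'd' => row 0
  'a' => row 1
Rows:
  Row 0: "fpd"
  Row 1: "ofmfa"
  Row 2: "fa"
First row length: 3

3


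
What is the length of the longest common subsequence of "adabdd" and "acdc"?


LCS of "adabdd" and "acdc"
DP table:
           a    c    d    c
      0    0    0    0    0
  a   0    1    1    1    1
  d   0    1    1    2    2
  a   0    1    1    2    2
  b   0    1    1    2    2
  d   0    1    1    2    2
  d   0    1    1    2    2
LCS length = dp[6][4] = 2

2


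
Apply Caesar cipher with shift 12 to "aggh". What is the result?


Caesar cipher: shift "aggh" by 12
  'a' (pos 0) + 12 = pos 12 = 'm'
  'g' (pos 6) + 12 = pos 18 = 's'
  'g' (pos 6) + 12 = pos 18 = 's'
  'h' (pos 7) + 12 = pos 19 = 't'
Result: msst

msst


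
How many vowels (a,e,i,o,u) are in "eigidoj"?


Input: eigidoj
Checking each character:
  'e' at position 0: vowel (running total: 1)
  'i' at position 1: vowel (running total: 2)
  'g' at position 2: consonant
  'i' at position 3: vowel (running total: 3)
  'd' at position 4: consonant
  'o' at position 5: vowel (running total: 4)
  'j' at position 6: consonant
Total vowels: 4

4


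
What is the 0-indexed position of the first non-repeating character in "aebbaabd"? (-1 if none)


Input: aebbaabd
Character frequencies:
  'a': 3
  'b': 3
  'd': 1
  'e': 1
Scanning left to right for freq == 1:
  Position 0 ('a'): freq=3, skip
  Position 1 ('e'): unique! => answer = 1

1


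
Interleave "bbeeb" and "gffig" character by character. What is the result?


Interleaving "bbeeb" and "gffig":
  Position 0: 'b' from first, 'g' from second => "bg"
  Position 1: 'b' from first, 'f' from second => "bf"
  Position 2: 'e' from first, 'f' from second => "ef"
  Position 3: 'e' from first, 'i' from second => "ei"
  Position 4: 'b' from first, 'g' from second => "bg"
Result: bgbfefeibg

bgbfefeibg


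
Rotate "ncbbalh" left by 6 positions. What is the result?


Input: "ncbbalh", rotate left by 6
First 6 characters: "ncbbal"
Remaining characters: "h"
Concatenate remaining + first: "h" + "ncbbal" = "hncbbal"

hncbbal


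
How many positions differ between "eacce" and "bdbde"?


Comparing "eacce" and "bdbde" position by position:
  Position 0: 'e' vs 'b' => DIFFER
  Position 1: 'a' vs 'd' => DIFFER
  Position 2: 'c' vs 'b' => DIFFER
  Position 3: 'c' vs 'd' => DIFFER
  Position 4: 'e' vs 'e' => same
Positions that differ: 4

4


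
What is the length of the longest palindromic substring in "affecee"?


Input: "affecee"
Checking substrings for palindromes:
  [3:6] "ece" (len 3) => palindrome
  [1:3] "ff" (len 2) => palindrome
  [5:7] "ee" (len 2) => palindrome
Longest palindromic substring: "ece" with length 3

3


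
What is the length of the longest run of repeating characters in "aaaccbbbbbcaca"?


Input: "aaaccbbbbbcaca"
Scanning for longest run:
  Position 1 ('a'): continues run of 'a', length=2
  Position 2 ('a'): continues run of 'a', length=3
  Position 3 ('c'): new char, reset run to 1
  Position 4 ('c'): continues run of 'c', length=2
  Position 5 ('b'): new char, reset run to 1
  Position 6 ('b'): continues run of 'b', length=2
  Position 7 ('b'): continues run of 'b', length=3
  Position 8 ('b'): continues run of 'b', length=4
  Position 9 ('b'): continues run of 'b', length=5
  Position 10 ('c'): new char, reset run to 1
  Position 11 ('a'): new char, reset run to 1
  Position 12 ('c'): new char, reset run to 1
  Position 13 ('a'): new char, reset run to 1
Longest run: 'b' with length 5

5


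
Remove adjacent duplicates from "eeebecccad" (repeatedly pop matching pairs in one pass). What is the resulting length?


Input: eeebecccad
Stack-based adjacent duplicate removal:
  Read 'e': push. Stack: e
  Read 'e': matches stack top 'e' => pop. Stack: (empty)
  Read 'e': push. Stack: e
  Read 'b': push. Stack: eb
  Read 'e': push. Stack: ebe
  Read 'c': push. Stack: ebec
  Read 'c': matches stack top 'c' => pop. Stack: ebe
  Read 'c': push. Stack: ebec
  Read 'a': push. Stack: ebeca
  Read 'd': push. Stack: ebecad
Final stack: "ebecad" (length 6)

6


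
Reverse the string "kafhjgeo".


Input: kafhjgeo
Reading characters right to left:
  Position 7: 'o'
  Position 6: 'e'
  Position 5: 'g'
  Position 4: 'j'
  Position 3: 'h'
  Position 2: 'f'
  Position 1: 'a'
  Position 0: 'k'
Reversed: oegjhfak

oegjhfak


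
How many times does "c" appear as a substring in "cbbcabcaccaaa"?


Searching for "c" in "cbbcabcaccaaa"
Scanning each position:
  Position 0: "c" => MATCH
  Position 1: "b" => no
  Position 2: "b" => no
  Position 3: "c" => MATCH
  Position 4: "a" => no
  Position 5: "b" => no
  Position 6: "c" => MATCH
  Position 7: "a" => no
  Position 8: "c" => MATCH
  Position 9: "c" => MATCH
  Position 10: "a" => no
  Position 11: "a" => no
  Position 12: "a" => no
Total occurrences: 5

5


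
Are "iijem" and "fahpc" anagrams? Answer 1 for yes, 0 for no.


Strings: "iijem", "fahpc"
Sorted first:  eiijm
Sorted second: acfhp
Differ at position 0: 'e' vs 'a' => not anagrams

0


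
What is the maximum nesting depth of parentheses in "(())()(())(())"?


Input: "(())()(())(())"
Tracking depth:
  Position 0 '(': depth becomes 1
  Position 1 '(': depth becomes 2
  Position 2 ')': depth becomes 1
  Position 3 ')': depth becomes 0
  Position 4 '(': depth becomes 1
  Position 5 ')': depth becomes 0
  Position 6 '(': depth becomes 1
  Position 7 '(': depth becomes 2
  Position 8 ')': depth becomes 1
  Position 9 ')': depth becomes 0
  Position 10 '(': depth becomes 1
  Position 11 '(': depth becomes 2
  Position 12 ')': depth becomes 1
  Position 13 ')': depth becomes 0
Maximum depth reached: 2

2


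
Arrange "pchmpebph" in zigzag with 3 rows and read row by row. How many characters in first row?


Zigzag "pchmpebph" into 3 rows:
Placing characters:
  'p' => row 0
  'c' => row 1
  'h' => row 2
  'm' => row 1
  'p' => row 0
  'e' => row 1
  'b' => row 2
  'p' => row 1
  'h' => row 0
Rows:
  Row 0: "pph"
  Row 1: "cmep"
  Row 2: "hb"
First row length: 3

3


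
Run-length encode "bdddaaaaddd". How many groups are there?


Input: bdddaaaaddd
Scanning for consecutive runs:
  Group 1: 'b' x 1 (positions 0-0)
  Group 2: 'd' x 3 (positions 1-3)
  Group 3: 'a' x 4 (positions 4-7)
  Group 4: 'd' x 3 (positions 8-10)
Total groups: 4

4


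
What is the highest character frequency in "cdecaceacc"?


Input: cdecaceacc
Character counts:
  'a': 2
  'c': 5
  'd': 1
  'e': 2
Maximum frequency: 5

5


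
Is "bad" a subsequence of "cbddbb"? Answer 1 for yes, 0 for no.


Check if "bad" is a subsequence of "cbddbb"
Greedy scan:
  Position 0 ('c'): no match needed
  Position 1 ('b'): matches sub[0] = 'b'
  Position 2 ('d'): no match needed
  Position 3 ('d'): no match needed
  Position 4 ('b'): no match needed
  Position 5 ('b'): no match needed
Only matched 1/3 characters => not a subsequence

0


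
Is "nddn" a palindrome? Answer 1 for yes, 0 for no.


Input: nddn
Reversed: nddn
  Compare pos 0 ('n') with pos 3 ('n'): match
  Compare pos 1 ('d') with pos 2 ('d'): match
Result: palindrome

1


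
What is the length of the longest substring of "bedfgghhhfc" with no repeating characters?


Input: "bedfgghhhfc"
Sliding window (track last position of each char):
  Position 0 ('b'): window [0,0] length 1 -- new best
  Position 1 ('e'): window [0,1] length 2 -- new best
  Position 2 ('d'): window [0,2] length 3 -- new best
  Position 3 ('f'): window [0,3] length 4 -- new best
  Position 4 ('g'): window [0,4] length 5 -- new best
  Position 5 ('g'): repeat (last at 4), move window start to 5
  Position 5 ('g'): window [5,5] length 1
  Position 6 ('h'): window [5,6] length 2
  Position 7 ('h'): repeat (last at 6), move window start to 7
  Position 7 ('h'): window [7,7] length 1
  Position 8 ('h'): repeat (last at 7), move window start to 8
  Position 8 ('h'): window [8,8] length 1
  Position 9 ('f'): window [8,9] length 2
  Position 10 ('c'): window [8,10] length 3
Longest substring with no repeats: "bedfg" with length 5

5


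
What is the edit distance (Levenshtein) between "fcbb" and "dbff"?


Computing edit distance: "fcbb" -> "dbff"
DP table:
           d    b    f    f
      0    1    2    3    4
  f   1    1    2    2    3
  c   2    2    2    3    3
  b   3    3    2    3    4
  b   4    4    3    3    4
Edit distance = dp[4][4] = 4

4


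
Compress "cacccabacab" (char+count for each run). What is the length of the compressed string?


Input: cacccabacab
Runs:
  'c' x 1 => "c1"
  'a' x 1 => "a1"
  'c' x 3 => "c3"
  'a' x 1 => "a1"
  'b' x 1 => "b1"
  'a' x 1 => "a1"
  'c' x 1 => "c1"
  'a' x 1 => "a1"
  'b' x 1 => "b1"
Compressed: "c1a1c3a1b1a1c1a1b1"
Compressed length: 18

18


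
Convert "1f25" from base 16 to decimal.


Input: "1f25" in base 16
Positional expansion:
  Digit '1' (value 1) x 16^3 = 4096
  Digit 'f' (value 15) x 16^2 = 3840
  Digit '2' (value 2) x 16^1 = 32
  Digit '5' (value 5) x 16^0 = 5
Sum = 7973

7973


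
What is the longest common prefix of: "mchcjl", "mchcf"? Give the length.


Words: mchcjl, mchcf
  Position 0: all 'm' => match
  Position 1: all 'c' => match
  Position 2: all 'h' => match
  Position 3: all 'c' => match
  Position 4: ('j', 'f') => mismatch, stop
LCP = "mchc" (length 4)

4


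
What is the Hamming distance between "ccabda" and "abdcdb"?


Comparing "ccabda" and "abdcdb" position by position:
  Position 0: 'c' vs 'a' => differ
  Position 1: 'c' vs 'b' => differ
  Position 2: 'a' vs 'd' => differ
  Position 3: 'b' vs 'c' => differ
  Position 4: 'd' vs 'd' => same
  Position 5: 'a' vs 'b' => differ
Total differences (Hamming distance): 5

5


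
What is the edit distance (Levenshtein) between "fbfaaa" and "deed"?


Computing edit distance: "fbfaaa" -> "deed"
DP table:
           d    e    e    d
      0    1    2    3    4
  f   1    1    2    3    4
  b   2    2    2    3    4
  f   3    3    3    3    4
  a   4    4    4    4    4
  a   5    5    5    5    5
  a   6    6    6    6    6
Edit distance = dp[6][4] = 6

6


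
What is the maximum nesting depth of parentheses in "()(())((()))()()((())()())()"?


Input: "()(())((()))()()((())()())()"
Tracking depth:
  Position 0 '(': depth becomes 1
  Position 1 ')': depth becomes 0
  Position 2 '(': depth becomes 1
  Position 3 '(': depth becomes 2
  Position 4 ')': depth becomes 1
  Position 5 ')': depth becomes 0
  Position 6 '(': depth becomes 1
  Position 7 '(': depth becomes 2
  Position 8 '(': depth becomes 3
  Position 9 ')': depth becomes 2
  Position 10 ')': depth becomes 1
  Position 11 ')': depth becomes 0
  Position 12 '(': depth becomes 1
  Position 13 ')': depth becomes 0
  Position 14 '(': depth becomes 1
  Position 15 ')': depth becomes 0
  Position 16 '(': depth becomes 1
  Position 17 '(': depth becomes 2
  Position 18 '(': depth becomes 3
  Position 19 ')': depth becomes 2
  Position 20 ')': depth becomes 1
  Position 21 '(': depth becomes 2
  Position 22 ')': depth becomes 1
  Position 23 '(': depth becomes 2
  Position 24 ')': depth becomes 1
  Position 25 ')': depth becomes 0
  Position 26 '(': depth becomes 1
  Position 27 ')': depth becomes 0
Maximum depth reached: 3

3


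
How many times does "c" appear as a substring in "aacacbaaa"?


Searching for "c" in "aacacbaaa"
Scanning each position:
  Position 0: "a" => no
  Position 1: "a" => no
  Position 2: "c" => MATCH
  Position 3: "a" => no
  Position 4: "c" => MATCH
  Position 5: "b" => no
  Position 6: "a" => no
  Position 7: "a" => no
  Position 8: "a" => no
Total occurrences: 2

2


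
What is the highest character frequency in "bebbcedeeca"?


Input: bebbcedeeca
Character counts:
  'a': 1
  'b': 3
  'c': 2
  'd': 1
  'e': 4
Maximum frequency: 4

4


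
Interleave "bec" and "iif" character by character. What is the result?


Interleaving "bec" and "iif":
  Position 0: 'b' from first, 'i' from second => "bi"
  Position 1: 'e' from first, 'i' from second => "ei"
  Position 2: 'c' from first, 'f' from second => "cf"
Result: bieicf

bieicf


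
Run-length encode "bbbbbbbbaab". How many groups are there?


Input: bbbbbbbbaab
Scanning for consecutive runs:
  Group 1: 'b' x 8 (positions 0-7)
  Group 2: 'a' x 2 (positions 8-9)
  Group 3: 'b' x 1 (positions 10-10)
Total groups: 3

3


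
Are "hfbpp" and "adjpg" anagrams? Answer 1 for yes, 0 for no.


Strings: "hfbpp", "adjpg"
Sorted first:  bfhpp
Sorted second: adgjp
Differ at position 0: 'b' vs 'a' => not anagrams

0


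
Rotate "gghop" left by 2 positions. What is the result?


Input: "gghop", rotate left by 2
First 2 characters: "gg"
Remaining characters: "hop"
Concatenate remaining + first: "hop" + "gg" = "hopgg"

hopgg
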